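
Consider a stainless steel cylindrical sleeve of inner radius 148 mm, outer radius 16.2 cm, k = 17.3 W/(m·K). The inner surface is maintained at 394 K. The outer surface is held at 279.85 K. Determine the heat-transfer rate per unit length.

Q' = 137 kW/m

Q' = 2πk·ΔT/ln(r₂/r₁) = 2π × 17.3 × 114.15 / ln(0.162/0.148) = 1.37×10^5 W/m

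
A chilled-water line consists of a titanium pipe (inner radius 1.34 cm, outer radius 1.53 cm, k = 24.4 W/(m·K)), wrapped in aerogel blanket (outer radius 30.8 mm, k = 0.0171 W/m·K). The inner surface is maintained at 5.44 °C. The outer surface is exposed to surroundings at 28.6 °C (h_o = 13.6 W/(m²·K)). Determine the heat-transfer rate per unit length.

Q' = 3.36 W/m

Series thermal resistances, inner to outer:
  R'_titanium = ln(0.0153/0.0134)/(2πk) = 0.1326/(2π·24.4) = 8.649×10^-4 m·K/W
  R'_aerogel blanket = ln(0.0308/0.0153)/(2πk) = 0.6997/(2π·0.0171) = 6.512 m·K/W
  R'_conv,out = 1/(2πr h) = 1/(2π·0.0308·13.6) = 0.3800 m·K/W
ΣR = 8.649×10^-4 + 6.512 + 0.3800 = 6.893 m·K/W
Q' = ΔT/ΣR = (5.44 °C − 28.6 °C)/6.893 = -3.36 W/m
(Negative Q' ⇒ heat flows inward; heat gain = 3.36 W/m.)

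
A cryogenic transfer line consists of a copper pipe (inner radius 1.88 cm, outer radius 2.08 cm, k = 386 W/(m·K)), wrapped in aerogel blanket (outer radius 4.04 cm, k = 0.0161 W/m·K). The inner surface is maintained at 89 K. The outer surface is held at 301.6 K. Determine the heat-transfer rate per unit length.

Treat each layer as a resistance in series:
  R'_copper = ln(0.0208/0.0188)/(2πk) = 0.1011/(2π·386) = 4.168×10^-5 m·K/W
  R'_aerogel blanket = ln(0.0404/0.0208)/(2πk) = 0.6639/(2π·0.0161) = 6.563 m·K/W
ΣR = 4.168×10^-5 + 6.563 = 6.563 m·K/W
Q' = ΔT/ΣR = (89 K − 301.6 K)/6.563 = -32.4 W/m
(Negative Q' ⇒ heat flows inward; heat gain = 32.4 W/m.)

Q' = 32.4 W/m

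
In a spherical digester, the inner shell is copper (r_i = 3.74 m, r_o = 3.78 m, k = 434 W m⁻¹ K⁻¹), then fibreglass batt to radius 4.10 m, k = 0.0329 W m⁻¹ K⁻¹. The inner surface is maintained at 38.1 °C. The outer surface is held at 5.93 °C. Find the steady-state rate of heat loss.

Q = 644 W

Series thermal resistances, inner to outer:
  R_copper = (1/3.74 − 1/3.78)/(4πk) = 0.002829/(4π·434) = 5.188×10^-7 K/W
  R_fibreglass batt = (1/3.78 − 1/4.10)/(4πk) = 0.02065/(4π·0.0329) = 0.04994 K/W
ΣR = 5.188×10^-7 + 0.04994 = 0.04994 K/W
Q = ΔT/ΣR = (38.1 °C − 5.93 °C)/0.04994 = 644 W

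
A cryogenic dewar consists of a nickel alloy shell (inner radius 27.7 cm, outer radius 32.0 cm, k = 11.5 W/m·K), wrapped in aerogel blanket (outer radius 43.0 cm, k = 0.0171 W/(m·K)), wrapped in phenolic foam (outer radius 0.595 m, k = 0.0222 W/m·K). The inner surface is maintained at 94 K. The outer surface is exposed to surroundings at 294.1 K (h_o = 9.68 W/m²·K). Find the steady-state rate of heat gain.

Series thermal resistances, inner to outer:
  R_nickel alloy = (1/0.277 − 1/0.320)/(4πk) = 0.4851/(4π·11.5) = 0.003357 K/W
  R_aerogel blanket = (1/0.320 − 1/0.430)/(4πk) = 0.7994/(4π·0.0171) = 3.720 K/W
  R_phenolic foam = (1/0.430 − 1/0.595)/(4πk) = 0.6449/(4π·0.0222) = 2.312 K/W
  R_conv,out = 1/(4πr²h) = 1/(4π·0.595²·9.68) = 0.02322 K/W
ΣR = 0.003357 + 3.720 + 2.312 + 0.02322 = 6.059 K/W
Q = ΔT/ΣR = (94 K − 294.1 K)/6.059 = -33.0 W
(Negative Q ⇒ heat flows inward; heat gain = 33.0 W.)

Q = 33.0 W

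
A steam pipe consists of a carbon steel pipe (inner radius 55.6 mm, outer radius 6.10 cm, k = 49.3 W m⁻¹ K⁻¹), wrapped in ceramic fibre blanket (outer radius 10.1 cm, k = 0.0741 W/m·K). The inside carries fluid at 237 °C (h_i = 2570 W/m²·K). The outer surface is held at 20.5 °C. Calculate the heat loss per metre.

Q' = 200 W/m

Treat each layer as a resistance in series:
  R'_conv,in = 1/(2πr h) = 1/(2π·0.0556·2570) = 0.001114 m·K/W
  R'_carbon steel = ln(0.0610/0.0556)/(2πk) = 0.09269/(2π·49.3) = 2.992×10^-4 m·K/W
  R'_ceramic fibre blanket = ln(0.101/0.0610)/(2πk) = 0.5042/(2π·0.0741) = 1.083 m·K/W
ΣR = 0.001114 + 2.992×10^-4 + 1.083 = 1.084 m·K/W
Q' = ΔT/ΣR = (237 °C − 20.5 °C)/1.084 = 200 W/m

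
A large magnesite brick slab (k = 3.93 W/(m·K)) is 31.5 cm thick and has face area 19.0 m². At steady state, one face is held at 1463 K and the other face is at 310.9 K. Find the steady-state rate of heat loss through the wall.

Q = 273 kW

Q = kA·ΔT/L = 3.93 × 19.0 × |1463 K − 310.9 K| / 0.315 = 2.73×10^5 W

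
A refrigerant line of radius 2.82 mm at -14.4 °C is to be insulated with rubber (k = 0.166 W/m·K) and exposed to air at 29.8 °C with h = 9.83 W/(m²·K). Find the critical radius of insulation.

r_cr = 1.69 cm

For a cylinder, r_cr = k_ins/h = 0.166/9.83 = 0.0169 m = 1.69 cm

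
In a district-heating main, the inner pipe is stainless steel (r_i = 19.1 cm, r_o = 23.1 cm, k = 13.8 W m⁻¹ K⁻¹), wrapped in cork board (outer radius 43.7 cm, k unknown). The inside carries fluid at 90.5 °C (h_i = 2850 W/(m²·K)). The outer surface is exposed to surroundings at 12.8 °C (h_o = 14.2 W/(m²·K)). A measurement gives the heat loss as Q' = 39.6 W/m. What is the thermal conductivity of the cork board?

k = 0.0525 W/m·K

ΣR = ΔT/Q' = |90.5 − 12.8|/39.6 = 1.962 m·K/W
Known resistances:
  R'_conv,in = 1/(2πr h) = 1/(2π·0.191·2850) = 2.924×10^-4 m·K/W
  R'_stainless steel = ln(0.231/0.191)/(2πk) = 0.1901/(2π·13.8) = 0.002193 m·K/W
  R'_conv,out = 1/(2πr h) = 1/(2π·0.437·14.2) = 0.02565 m·K/W
R_cork board = ΣR − ΣR_known = 1.962 − 0.02814 = 1.934 m·K/W
ln(r₂/r₁)/(2πk) = 1.934 ⇒ k = 0.6375/(2π·1.934) = 0.0525 W/m·K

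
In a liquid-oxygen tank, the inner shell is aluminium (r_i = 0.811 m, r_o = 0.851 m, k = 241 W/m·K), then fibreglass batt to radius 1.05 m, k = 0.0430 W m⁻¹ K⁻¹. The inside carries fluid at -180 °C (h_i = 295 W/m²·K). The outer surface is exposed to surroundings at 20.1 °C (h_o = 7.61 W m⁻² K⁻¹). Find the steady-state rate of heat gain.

Treat each layer as a resistance in series:
  R_conv,in = 1/(4πr²h) = 1/(4π·0.811²·295) = 4.101×10^-4 K/W
  R_aluminium = (1/0.811 − 1/0.851)/(4πk) = 0.05796/(4π·241) = 1.914×10^-5 K/W
  R_fibreglass batt = (1/0.851 − 1/1.05)/(4πk) = 0.2227/(4π·0.0430) = 0.4122 K/W
  R_conv,out = 1/(4πr²h) = 1/(4π·1.05²·7.61) = 0.009485 K/W
ΣR = 4.101×10^-4 + 1.914×10^-5 + 0.4122 + 0.009485 = 0.4221 K/W
Q = ΔT/ΣR = (-180 °C − 20.1 °C)/0.4221 = -474 W
(Negative Q ⇒ heat flows inward; heat gain = 474 W.)

Q = 474 W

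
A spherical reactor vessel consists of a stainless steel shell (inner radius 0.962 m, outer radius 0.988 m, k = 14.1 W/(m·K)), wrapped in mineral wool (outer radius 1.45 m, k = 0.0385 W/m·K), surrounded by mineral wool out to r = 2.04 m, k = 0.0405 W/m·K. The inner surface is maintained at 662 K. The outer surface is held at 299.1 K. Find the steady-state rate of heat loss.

Resistance network (inner→outer):
  R_stainless steel = (1/0.962 − 1/0.988)/(4πk) = 0.02736/(4π·14.1) = 1.544×10^-4 K/W
  R_mineral wool = (1/0.988 − 1/1.45)/(4πk) = 0.3225/(4π·0.0385) = 0.6666 K/W
  R_mineral wool = (1/1.45 − 1/2.04)/(4πk) = 0.1995/(4π·0.0405) = 0.3919 K/W
ΣR = 1.544×10^-4 + 0.6666 + 0.3919 = 1.059 K/W
Q = ΔT/ΣR = (662 K − 299.1 K)/1.059 = 343 W

Q = 343 W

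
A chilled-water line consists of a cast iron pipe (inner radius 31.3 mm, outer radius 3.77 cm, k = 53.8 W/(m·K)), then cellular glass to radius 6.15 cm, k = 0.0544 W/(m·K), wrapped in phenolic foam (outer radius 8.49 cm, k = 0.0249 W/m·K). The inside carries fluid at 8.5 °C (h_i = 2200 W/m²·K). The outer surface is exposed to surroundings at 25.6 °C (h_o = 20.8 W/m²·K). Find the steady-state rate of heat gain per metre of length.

Treat each layer as a resistance in series:
  R'_conv,in = 1/(2πr h) = 1/(2π·0.0313·2200) = 0.002311 m·K/W
  R'_cast iron = ln(0.0377/0.0313)/(2πk) = 0.1860/(2π·53.8) = 5.504×10^-4 m·K/W
  R'_cellular glass = ln(0.0615/0.0377)/(2πk) = 0.4894/(2π·0.0544) = 1.432 m·K/W
  R'_phenolic foam = ln(0.0849/0.0615)/(2πk) = 0.3224/(2π·0.0249) = 2.061 m·K/W
  R'_conv,out = 1/(2πr h) = 1/(2π·0.0849·20.8) = 0.09013 m·K/W
ΣR = 0.002311 + 5.504×10^-4 + 1.432 + 2.061 + 0.09013 = 3.586 m·K/W
Q' = ΔT/ΣR = (8.5 °C − 25.6 °C)/3.586 = -4.77 W/m
(Negative Q' ⇒ heat flows inward; heat gain = 4.77 W/m.)

Q' = 4.77 W/m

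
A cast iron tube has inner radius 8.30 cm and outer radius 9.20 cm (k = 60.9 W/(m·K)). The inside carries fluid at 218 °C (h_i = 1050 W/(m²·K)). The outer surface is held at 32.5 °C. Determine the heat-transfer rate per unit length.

Treat each layer as a resistance in series:
  R'_conv,in = 1/(2πr h) = 1/(2π·0.0830·1050) = 0.001826 m·K/W
  R'_cast iron = ln(0.0920/0.0830)/(2πk) = 0.1029/(2π·60.9) = 2.690×10^-4 m·K/W
ΣR = 0.001826 + 2.690×10^-4 = 0.002095 m·K/W
Q' = ΔT/ΣR = (218 °C − 32.5 °C)/0.002095 = 88500 W/m

Q' = 88.5 kW/m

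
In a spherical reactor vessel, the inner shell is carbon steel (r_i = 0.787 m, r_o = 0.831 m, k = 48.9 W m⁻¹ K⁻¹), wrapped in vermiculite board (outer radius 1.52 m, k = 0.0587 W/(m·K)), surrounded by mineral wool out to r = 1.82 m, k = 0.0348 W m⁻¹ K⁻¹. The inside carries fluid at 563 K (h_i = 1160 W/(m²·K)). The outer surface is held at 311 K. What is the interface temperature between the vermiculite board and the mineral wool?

T = 374 K

Series thermal resistances, inner to outer:
  R_conv,in = 1/(4πr²h) = 1/(4π·0.787²·1160) = 1.108×10^-4 K/W
  R_carbon steel = (1/0.787 − 1/0.831)/(4πk) = 0.06728/(4π·48.9) = 1.095×10^-4 K/W
  R_vermiculite board = (1/0.831 − 1/1.52)/(4πk) = 0.5455/(4π·0.0587) = 0.7395 K/W
  R_mineral wool = (1/1.52 − 1/1.82)/(4πk) = 0.1084/(4π·0.0348) = 0.2480 K/W
ΣR = 1.108×10^-4 + 1.095×10^-4 + 0.7395 + 0.2480 = 0.9877 K/W
Q = ΔT/ΣR = (563 K − 311 K)/0.9877 = 255.1 W
From the inner boundary to the vermiculite board/mineral wool interface, ΣR_partial = 0.7397 K/W.
T_interface = T_in − Q·ΣR_partial = 563 K − (255.1)(0.7397) = 374 K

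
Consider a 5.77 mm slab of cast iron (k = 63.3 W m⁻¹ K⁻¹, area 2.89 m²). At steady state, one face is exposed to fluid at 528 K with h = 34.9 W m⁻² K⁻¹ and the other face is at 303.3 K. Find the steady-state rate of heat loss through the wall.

Resistance network (inner→outer):
  R_conv,in = 1/(hA) = 1/(34.9·2.89) = 0.009915 K/W
  R_cast iron = L/(kA) = 0.00577/(63.3·2.89) = 3.154×10^-5 K/W
ΣR = 0.009915 + 3.154×10^-5 = 0.009947 K/W
Q = ΔT/ΣR = (528 K − 303.3 K)/0.009947 = 22600 W

Q = 22.6 kW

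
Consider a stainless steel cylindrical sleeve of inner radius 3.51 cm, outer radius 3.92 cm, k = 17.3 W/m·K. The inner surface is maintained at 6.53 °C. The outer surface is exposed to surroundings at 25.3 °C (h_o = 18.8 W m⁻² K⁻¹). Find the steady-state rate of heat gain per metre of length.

Series thermal resistances, inner to outer:
  R'_stainless steel = ln(0.0392/0.0351)/(2πk) = 0.1105/(2π·17.3) = 0.001016 m·K/W
  R'_conv,out = 1/(2πr h) = 1/(2π·0.0392·18.8) = 0.2160 m·K/W
ΣR = 0.001016 + 0.2160 = 0.2170 m·K/W
Q' = ΔT/ΣR = (6.53 °C − 25.3 °C)/0.2170 = -86.5 W/m
(Negative Q' ⇒ heat flows inward; heat gain = 86.5 W/m.)

Q' = 86.5 W/m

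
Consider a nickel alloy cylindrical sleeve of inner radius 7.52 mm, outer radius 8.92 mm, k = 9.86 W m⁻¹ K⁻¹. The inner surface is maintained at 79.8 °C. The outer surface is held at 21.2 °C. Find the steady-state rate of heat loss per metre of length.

Q' = 21.3 kW/m

Q' = 2πk·ΔT/ln(r₂/r₁) = 2π × 9.86 × 58.6 / ln(0.00892/0.00752) = 21300 W/m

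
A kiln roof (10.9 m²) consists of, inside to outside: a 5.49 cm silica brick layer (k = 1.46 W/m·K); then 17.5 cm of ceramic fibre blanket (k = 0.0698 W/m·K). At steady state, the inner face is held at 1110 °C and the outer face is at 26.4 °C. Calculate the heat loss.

Q = 4.64 kW

Series thermal resistances, inner to outer:
  R_silica brick = L/(kA) = 0.0549/(1.46·10.9) = 0.003450 K/W
  R_ceramic fibre blanket = L/(kA) = 0.175/(0.0698·10.9) = 0.2300 K/W
ΣR = 0.003450 + 0.2300 = 0.2335 K/W
Q = ΔT/ΣR = (1110 °C − 26.4 °C)/0.2335 = 4640 W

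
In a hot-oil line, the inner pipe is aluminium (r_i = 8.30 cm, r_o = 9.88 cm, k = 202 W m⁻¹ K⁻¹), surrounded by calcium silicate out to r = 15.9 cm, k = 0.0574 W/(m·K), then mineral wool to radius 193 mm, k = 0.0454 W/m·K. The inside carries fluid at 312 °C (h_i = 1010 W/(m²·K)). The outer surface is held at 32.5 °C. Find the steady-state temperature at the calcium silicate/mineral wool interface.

Resistance network (inner→outer):
  R'_conv,in = 1/(2πr h) = 1/(2π·0.0830·1010) = 0.001899 m·K/W
  R'_aluminium = ln(0.0988/0.0830)/(2πk) = 0.1743/(2π·202) = 1.373×10^-4 m·K/W
  R'_calcium silicate = ln(0.159/0.0988)/(2πk) = 0.4758/(2π·0.0574) = 1.319 m·K/W
  R'_mineral wool = ln(0.193/0.159)/(2πk) = 0.1938/(2π·0.0454) = 0.6793 m·K/W
ΣR = 0.001899 + 1.373×10^-4 + 1.319 + 0.6793 = 2.000 m·K/W
Q' = ΔT/ΣR = (312 °C − 32.5 °C)/2.000 = 139.8 W/m
From the inner boundary to the calcium silicate/mineral wool interface, ΣR_partial = 1.321 m·K/W.
T_interface = T_in − Q'·ΣR_partial = 312 °C − (139.8)(1.321) = 127 °C

T = 127 °C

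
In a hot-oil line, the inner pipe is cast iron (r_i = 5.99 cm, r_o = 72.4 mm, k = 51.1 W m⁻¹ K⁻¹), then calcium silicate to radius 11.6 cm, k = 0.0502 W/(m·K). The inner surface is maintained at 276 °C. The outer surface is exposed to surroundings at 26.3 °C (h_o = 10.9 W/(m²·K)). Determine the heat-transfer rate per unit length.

Resistance network (inner→outer):
  R'_cast iron = ln(0.0724/0.0599)/(2πk) = 0.1895/(2π·51.1) = 5.903×10^-4 m·K/W
  R'_calcium silicate = ln(0.116/0.0724)/(2πk) = 0.4714/(2π·0.0502) = 1.494 m·K/W
  R'_conv,out = 1/(2πr h) = 1/(2π·0.116·10.9) = 0.1259 m·K/W
ΣR = 5.903×10^-4 + 1.494 + 0.1259 = 1.620 m·K/W
Q' = ΔT/ΣR = (276 °C − 26.3 °C)/1.620 = 154 W/m

Q' = 154 W/m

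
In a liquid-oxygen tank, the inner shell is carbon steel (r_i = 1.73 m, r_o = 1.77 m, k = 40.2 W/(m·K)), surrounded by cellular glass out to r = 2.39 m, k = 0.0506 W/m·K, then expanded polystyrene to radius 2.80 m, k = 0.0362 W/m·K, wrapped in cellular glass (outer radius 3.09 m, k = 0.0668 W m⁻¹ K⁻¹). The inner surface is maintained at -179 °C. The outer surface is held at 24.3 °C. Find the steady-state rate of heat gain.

Q = 502 W

Resistance network (inner→outer):
  R_carbon steel = (1/1.73 − 1/1.77)/(4πk) = 0.01306/(4π·40.2) = 2.586×10^-5 K/W
  R_cellular glass = (1/1.77 − 1/2.39)/(4πk) = 0.1466/(4π·0.0506) = 0.2305 K/W
  R_expanded polystyrene = (1/2.39 − 1/2.80)/(4πk) = 0.06127/(4π·0.0362) = 0.1347 K/W
  R_cellular glass = (1/2.80 − 1/3.09)/(4πk) = 0.03352/(4π·0.0668) = 0.03993 K/W
ΣR = 2.586×10^-5 + 0.2305 + 0.1347 + 0.03993 = 0.4052 K/W
Q = ΔT/ΣR = (-179 °C − 24.3 °C)/0.4052 = -502 W
(Negative Q ⇒ heat flows inward; heat gain = 502 W.)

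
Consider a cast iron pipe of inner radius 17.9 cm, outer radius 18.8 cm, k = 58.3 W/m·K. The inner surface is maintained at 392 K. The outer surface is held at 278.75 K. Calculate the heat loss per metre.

Q' = 2πk·ΔT/ln(r₂/r₁) = 2π × 58.3 × 113.25 / ln(0.188/0.179) = 8.46×10^5 W/m

Q' = 8.46×10^5 W/m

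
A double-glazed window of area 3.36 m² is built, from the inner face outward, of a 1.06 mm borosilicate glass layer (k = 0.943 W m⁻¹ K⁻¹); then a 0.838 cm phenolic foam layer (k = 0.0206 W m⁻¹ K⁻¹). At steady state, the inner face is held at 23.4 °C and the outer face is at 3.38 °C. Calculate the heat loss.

Q = 165 W

Series thermal resistances, inner to outer:
  R_borosilicate glass = L/(kA) = 0.00106/(0.943·3.36) = 3.345×10^-4 K/W
  R_phenolic foam = L/(kA) = 0.00838/(0.0206·3.36) = 0.1211 K/W
ΣR = 3.345×10^-4 + 0.1211 = 0.1214 K/W
Q = ΔT/ΣR = (23.4 °C − 3.38 °C)/0.1214 = 165 W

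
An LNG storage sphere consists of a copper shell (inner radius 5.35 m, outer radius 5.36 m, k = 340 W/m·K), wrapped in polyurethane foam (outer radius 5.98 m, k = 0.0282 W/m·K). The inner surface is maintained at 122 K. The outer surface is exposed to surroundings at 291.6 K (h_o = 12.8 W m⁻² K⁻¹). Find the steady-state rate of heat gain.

Resistance network (inner→outer):
  R_copper = (1/5.35 − 1/5.36)/(4πk) = 3.487×10^-4/(4π·340) = 8.162×10^-8 K/W
  R_polyurethane foam = (1/5.36 − 1/5.98)/(4πk) = 0.01934/(4π·0.0282) = 0.05458 K/W
  R_conv,out = 1/(4πr²h) = 1/(4π·5.98²·12.8) = 1.739×10^-4 K/W
ΣR = 8.162×10^-8 + 0.05458 + 1.739×10^-4 = 0.05475 K/W
Q = ΔT/ΣR = (122 K − 291.6 K)/0.05475 = -3100 W
(Negative Q ⇒ heat flows inward; heat gain = 3100 W.)

Q = 3100 W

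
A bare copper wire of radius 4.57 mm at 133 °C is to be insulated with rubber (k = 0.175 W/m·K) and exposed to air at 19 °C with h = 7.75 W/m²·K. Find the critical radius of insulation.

r_cr = 2.26 cm

For a cylinder, r_cr = k_ins/h = 0.175/7.75 = 0.0226 m = 2.26 cm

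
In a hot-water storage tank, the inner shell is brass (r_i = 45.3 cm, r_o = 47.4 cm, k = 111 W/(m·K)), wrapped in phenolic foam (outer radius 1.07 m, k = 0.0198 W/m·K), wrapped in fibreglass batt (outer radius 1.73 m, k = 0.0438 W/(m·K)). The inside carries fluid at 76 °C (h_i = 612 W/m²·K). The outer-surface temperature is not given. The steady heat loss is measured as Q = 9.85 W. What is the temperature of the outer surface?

Sum the resistances:
  R_conv,in = 1/(4πr²h) = 1/(4π·0.453²·612) = 6.336×10^-4 K/W
  R_brass = (1/0.453 − 1/0.474)/(4πk) = 0.09780/(4π·111) = 7.011×10^-5 K/W
  R_phenolic foam = (1/0.474 − 1/1.07)/(4πk) = 1.175/(4π·0.0198) = 4.723 K/W
  R_fibreglass batt = (1/1.07 − 1/1.73)/(4πk) = 0.3565/(4π·0.0438) = 0.6478 K/W
ΣR = 5.371 K/W
ΔT = Q·ΣR = 9.85 × 5.371 = 52.90 K
Heat flows outward, so T_out = T_in − ΔT = 76 − 52.90 = 23.1 °C

T_out = 23.1 °C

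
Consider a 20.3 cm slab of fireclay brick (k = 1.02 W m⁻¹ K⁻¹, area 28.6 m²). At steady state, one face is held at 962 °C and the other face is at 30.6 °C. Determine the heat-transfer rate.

Q = 134 kW

Q = kA·ΔT/L = 1.02 × 28.6 × |962 °C − 30.6 °C| / 0.203 = 1.34×10^5 W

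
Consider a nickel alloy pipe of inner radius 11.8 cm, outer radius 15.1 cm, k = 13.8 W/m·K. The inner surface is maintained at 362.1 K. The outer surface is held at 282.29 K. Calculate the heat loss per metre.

Q' = 2πk·ΔT/ln(r₂/r₁) = 2π × 13.8 × 79.81 / ln(0.151/0.118) = 28100 W/m

Q' = 28.1 kW/m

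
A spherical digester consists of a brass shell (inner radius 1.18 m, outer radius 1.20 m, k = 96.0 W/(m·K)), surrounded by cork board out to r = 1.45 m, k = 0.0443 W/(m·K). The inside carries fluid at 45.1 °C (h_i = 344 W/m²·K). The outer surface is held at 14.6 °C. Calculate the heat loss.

Treat each layer as a resistance in series:
  R_conv,in = 1/(4πr²h) = 1/(4π·1.18²·344) = 1.661×10^-4 K/W
  R_brass = (1/1.18 − 1/1.20)/(4πk) = 0.01412/(4π·96.0) = 1.171×10^-5 K/W
  R_cork board = (1/1.20 − 1/1.45)/(4πk) = 0.1437/(4π·0.0443) = 0.2581 K/W
ΣR = 1.661×10^-4 + 1.171×10^-5 + 0.2581 = 0.2583 K/W
Q = ΔT/ΣR = (45.1 °C − 14.6 °C)/0.2583 = 118 W

Q = 118 W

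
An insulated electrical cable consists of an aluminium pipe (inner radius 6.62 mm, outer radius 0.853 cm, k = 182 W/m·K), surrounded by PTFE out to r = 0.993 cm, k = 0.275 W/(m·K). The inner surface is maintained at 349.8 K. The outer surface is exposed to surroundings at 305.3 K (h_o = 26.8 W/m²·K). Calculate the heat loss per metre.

Q' = 64.8 W/m

Resistance network (inner→outer):
  R'_aluminium = ln(0.00853/0.00662)/(2πk) = 0.2535/(2π·182) = 2.217×10^-4 m·K/W
  R'_PTFE = ln(0.00993/0.00853)/(2πk) = 0.1520/(2π·0.275) = 0.08795 m·K/W
  R'_conv,out = 1/(2πr h) = 1/(2π·0.00993·26.8) = 0.5980 m·K/W
ΣR = 2.217×10^-4 + 0.08795 + 0.5980 = 0.6862 m·K/W
Q' = ΔT/ΣR = (349.8 K − 305.3 K)/0.6862 = 64.8 W/m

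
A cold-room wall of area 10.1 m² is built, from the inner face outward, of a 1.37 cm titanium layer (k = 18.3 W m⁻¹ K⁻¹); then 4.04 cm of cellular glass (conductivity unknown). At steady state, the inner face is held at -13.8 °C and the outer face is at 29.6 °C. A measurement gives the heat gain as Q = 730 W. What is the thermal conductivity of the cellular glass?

k = 0.0674 W/m·K

ΣR = ΔT/Q = |-13.8 − 29.6|/730 = 0.05945 K/W
Known resistances:
  R_titanium = L/(kA) = 0.0137/(18.3·10.1) = 7.412×10^-5 K/W
R_cellular glass = ΣR − ΣR_known = 0.05945 − 7.412×10^-5 = 0.05938 K/W
L/(kA) = 0.05938 ⇒ k = 0.0404/(0.05938·10.1) = 0.0674 W/m·K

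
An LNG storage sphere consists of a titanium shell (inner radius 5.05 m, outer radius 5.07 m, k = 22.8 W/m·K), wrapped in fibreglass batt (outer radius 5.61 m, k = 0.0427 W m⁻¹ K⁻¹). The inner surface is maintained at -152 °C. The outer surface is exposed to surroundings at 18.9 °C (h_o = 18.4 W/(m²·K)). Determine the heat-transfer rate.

Resistance network (inner→outer):
  R_titanium = (1/5.05 − 1/5.07)/(4πk) = 7.811×10^-4/(4π·22.8) = 2.726×10^-6 K/W
  R_fibreglass batt = (1/5.07 − 1/5.61)/(4πk) = 0.01899/(4π·0.0427) = 0.03538 K/W
  R_conv,out = 1/(4πr²h) = 1/(4π·5.61²·18.4) = 1.374×10^-4 K/W
ΣR = 2.726×10^-6 + 0.03538 + 1.374×10^-4 = 0.03552 K/W
Q = ΔT/ΣR = (-152 °C − 18.9 °C)/0.03552 = -4810 W
(Negative Q ⇒ heat flows inward; heat gain = 4810 W.)

Q = 4.81 kW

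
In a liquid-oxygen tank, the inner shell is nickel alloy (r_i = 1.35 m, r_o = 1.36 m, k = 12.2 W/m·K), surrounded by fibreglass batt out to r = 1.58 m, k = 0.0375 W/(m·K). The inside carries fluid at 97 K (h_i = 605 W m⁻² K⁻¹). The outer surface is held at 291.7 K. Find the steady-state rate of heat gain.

Q = 896 W

Treat each layer as a resistance in series:
  R_conv,in = 1/(4πr²h) = 1/(4π·1.35²·605) = 7.217×10^-5 K/W
  R_nickel alloy = (1/1.35 − 1/1.36)/(4πk) = 0.005447/(4π·12.2) = 3.553×10^-5 K/W
  R_fibreglass batt = (1/1.36 − 1/1.58)/(4πk) = 0.1024/(4π·0.0375) = 0.2173 K/W
ΣR = 7.217×10^-5 + 3.553×10^-5 + 0.2173 = 0.2174 K/W
Q = ΔT/ΣR = (97 K − 291.7 K)/0.2174 = -896 W
(Negative Q ⇒ heat flows inward; heat gain = 896 W.)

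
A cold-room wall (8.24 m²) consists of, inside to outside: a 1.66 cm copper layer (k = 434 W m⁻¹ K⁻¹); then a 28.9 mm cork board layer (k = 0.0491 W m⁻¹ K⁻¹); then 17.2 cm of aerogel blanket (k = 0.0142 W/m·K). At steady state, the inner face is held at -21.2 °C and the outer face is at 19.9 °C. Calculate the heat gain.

Treat each layer as a resistance in series:
  R_copper = L/(kA) = 0.0166/(434·8.24) = 4.642×10^-6 K/W
  R_cork board = L/(kA) = 0.0289/(0.0491·8.24) = 0.07143 K/W
  R_aerogel blanket = L/(kA) = 0.172/(0.0142·8.24) = 1.470 K/W
ΣR = 4.642×10^-6 + 0.07143 + 1.470 = 1.541 K/W
Q = ΔT/ΣR = (-21.2 °C − 19.9 °C)/1.541 = -26.7 W
(Negative Q ⇒ heat flows inward; heat gain = 26.7 W.)

Q = 26.7 W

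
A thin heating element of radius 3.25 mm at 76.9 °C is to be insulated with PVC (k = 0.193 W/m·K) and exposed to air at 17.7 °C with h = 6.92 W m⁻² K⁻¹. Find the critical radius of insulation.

r_cr = 2.79 cm

For a cylinder, r_cr = k_ins/h = 0.193/6.92 = 0.0279 m = 2.79 cm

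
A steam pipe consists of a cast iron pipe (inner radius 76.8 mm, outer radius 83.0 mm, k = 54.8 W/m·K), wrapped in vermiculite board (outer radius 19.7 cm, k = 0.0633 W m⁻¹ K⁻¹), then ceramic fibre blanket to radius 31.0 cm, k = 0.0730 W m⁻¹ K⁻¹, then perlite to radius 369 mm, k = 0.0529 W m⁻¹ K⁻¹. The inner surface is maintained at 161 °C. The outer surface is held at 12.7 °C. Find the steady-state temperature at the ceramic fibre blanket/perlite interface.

Resistance network (inner→outer):
  R'_cast iron = ln(0.0830/0.0768)/(2πk) = 0.07764/(2π·54.8) = 2.255×10^-4 m·K/W
  R'_vermiculite board = ln(0.197/0.0830)/(2πk) = 0.8644/(2π·0.0633) = 2.173 m·K/W
  R'_ceramic fibre blanket = ln(0.310/0.197)/(2πk) = 0.4534/(2π·0.0730) = 0.9884 m·K/W
  R'_perlite = ln(0.369/0.310)/(2πk) = 0.1742/(2π·0.0529) = 0.5242 m·K/W
ΣR = 2.255×10^-4 + 2.173 + 0.9884 + 0.5242 = 3.686 m·K/W
Q' = ΔT/ΣR = (161 °C − 12.7 °C)/3.686 = 40.23 W/m
From the inner boundary to the ceramic fibre blanket/perlite interface, ΣR_partial = 3.162 m·K/W.
T_interface = T_in − Q'·ΣR_partial = 161 °C − (40.23)(3.162) = 33.8 °C

T = 33.8 °C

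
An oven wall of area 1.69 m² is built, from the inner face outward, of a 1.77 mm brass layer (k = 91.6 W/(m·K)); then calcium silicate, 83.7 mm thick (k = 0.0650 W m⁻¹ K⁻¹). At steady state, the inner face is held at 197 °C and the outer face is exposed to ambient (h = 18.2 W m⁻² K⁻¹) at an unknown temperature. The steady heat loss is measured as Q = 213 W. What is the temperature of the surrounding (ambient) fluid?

Sum the resistances:
  R_brass = L/(kA) = 0.00177/(91.6·1.69) = 1.143×10^-5 K/W
  R_calcium silicate = L/(kA) = 0.0837/(0.0650·1.69) = 0.7619 K/W
  R_conv,out = 1/(hA) = 1/(18.2·1.69) = 0.03251 K/W
ΣR = 0.7945 K/W
ΔT = Q·ΣR = 213 × 0.7945 = 169.2 K
Heat flows outward, so T_out = T_in − ΔT = 197 − 169.2 = 27.8 °C

T_out = 27.8 °C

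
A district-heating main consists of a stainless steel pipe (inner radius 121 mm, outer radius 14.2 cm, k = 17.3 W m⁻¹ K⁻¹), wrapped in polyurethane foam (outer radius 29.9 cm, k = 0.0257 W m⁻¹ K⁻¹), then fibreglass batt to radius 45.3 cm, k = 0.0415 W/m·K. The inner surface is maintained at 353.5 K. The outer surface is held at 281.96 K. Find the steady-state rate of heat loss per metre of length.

Q' = 11.5 W/m

Series thermal resistances, inner to outer:
  R'_stainless steel = ln(0.142/0.121)/(2πk) = 0.1600/(2π·17.3) = 0.001472 m·K/W
  R'_polyurethane foam = ln(0.299/0.142)/(2πk) = 0.7446/(2π·0.0257) = 4.611 m·K/W
  R'_fibreglass batt = ln(0.453/0.299)/(2πk) = 0.4154/(2π·0.0415) = 1.593 m·K/W
ΣR = 0.001472 + 4.611 + 1.593 = 6.205 m·K/W
Q' = ΔT/ΣR = (353.5 K − 281.96 K)/6.205 = 11.5 W/m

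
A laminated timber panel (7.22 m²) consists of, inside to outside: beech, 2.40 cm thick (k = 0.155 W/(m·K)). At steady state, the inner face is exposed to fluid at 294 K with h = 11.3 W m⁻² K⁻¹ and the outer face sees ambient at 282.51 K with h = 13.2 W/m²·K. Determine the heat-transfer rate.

Q = 260 W

Series thermal resistances, inner to outer:
  R_conv,in = 1/(hA) = 1/(11.3·7.22) = 0.01226 K/W
  R_beech = L/(kA) = 0.0240/(0.155·7.22) = 0.02145 K/W
  R_conv,out = 1/(hA) = 1/(13.2·7.22) = 0.01049 K/W
ΣR = 0.01226 + 0.02145 + 0.01049 = 0.04420 K/W
Q = ΔT/ΣR = (294 K − 282.51 K)/0.04420 = 260 W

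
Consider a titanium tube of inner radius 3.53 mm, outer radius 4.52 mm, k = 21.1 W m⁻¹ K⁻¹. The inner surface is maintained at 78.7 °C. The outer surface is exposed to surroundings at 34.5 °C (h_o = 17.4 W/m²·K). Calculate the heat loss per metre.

Q' = 21.8 W/m

Treat each layer as a resistance in series:
  R'_titanium = ln(0.00452/0.00353)/(2πk) = 0.2472/(2π·21.1) = 0.001865 m·K/W
  R'_conv,out = 1/(2πr h) = 1/(2π·0.00452·17.4) = 2.024 m·K/W
ΣR = 0.001865 + 2.024 = 2.026 m·K/W
Q' = ΔT/ΣR = (78.7 °C − 34.5 °C)/2.026 = 21.8 W/m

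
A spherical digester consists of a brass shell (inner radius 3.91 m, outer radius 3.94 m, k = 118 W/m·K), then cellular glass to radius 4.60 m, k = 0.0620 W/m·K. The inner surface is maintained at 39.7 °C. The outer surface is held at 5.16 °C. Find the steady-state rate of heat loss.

Q = 739 W

Resistance network (inner→outer):
  R_brass = (1/3.91 − 1/3.94)/(4πk) = 0.001947/(4π·118) = 1.313×10^-6 K/W
  R_cellular glass = (1/3.94 − 1/4.60)/(4πk) = 0.03642/(4π·0.0620) = 0.04674 K/W
ΣR = 1.313×10^-6 + 0.04674 = 0.04674 K/W
Q = ΔT/ΣR = (39.7 °C − 5.16 °C)/0.04674 = 739 W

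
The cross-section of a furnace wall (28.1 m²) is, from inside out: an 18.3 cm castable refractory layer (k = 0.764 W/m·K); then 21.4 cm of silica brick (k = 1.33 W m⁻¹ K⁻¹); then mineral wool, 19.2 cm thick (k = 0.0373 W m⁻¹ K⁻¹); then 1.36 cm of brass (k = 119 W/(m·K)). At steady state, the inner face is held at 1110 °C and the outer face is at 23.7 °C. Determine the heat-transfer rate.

Q = 5.50 kW

Resistance network (inner→outer):
  R_castable refractory = L/(kA) = 0.183/(0.764·28.1) = 0.008524 K/W
  R_silica brick = L/(kA) = 0.214/(1.33·28.1) = 0.005726 K/W
  R_mineral wool = L/(kA) = 0.192/(0.0373·28.1) = 0.1832 K/W
  R_brass = L/(kA) = 0.0136/(119·28.1) = 4.067×10^-6 K/W
ΣR = 0.008524 + 0.005726 + 0.1832 + 4.067×10^-6 = 0.1975 K/W
Q = ΔT/ΣR = (1110 °C − 23.7 °C)/0.1975 = 5500 W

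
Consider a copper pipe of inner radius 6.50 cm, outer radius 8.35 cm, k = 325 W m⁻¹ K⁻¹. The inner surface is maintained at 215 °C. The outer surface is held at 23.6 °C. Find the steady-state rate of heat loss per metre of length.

Q' = 2πk·ΔT/ln(r₂/r₁) = 2π × 325 × 191.4 / ln(0.0835/0.0650) = 1.56×10^6 W/m

Q' = 1560 kW/m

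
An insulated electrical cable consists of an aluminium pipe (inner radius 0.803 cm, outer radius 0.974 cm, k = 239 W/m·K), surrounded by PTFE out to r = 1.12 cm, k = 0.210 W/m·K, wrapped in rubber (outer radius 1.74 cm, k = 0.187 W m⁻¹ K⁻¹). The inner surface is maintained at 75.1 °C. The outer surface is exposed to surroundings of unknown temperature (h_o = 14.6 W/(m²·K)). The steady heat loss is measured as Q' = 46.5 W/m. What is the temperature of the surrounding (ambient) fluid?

Series resistances:
  R'_aluminium = ln(0.00974/0.00803)/(2πk) = 0.1931/(2π·239) = 1.286×10^-4 m·K/W
  R'_PTFE = ln(0.0112/0.00974)/(2πk) = 0.1397/(2π·0.210) = 0.1059 m·K/W
  R'_rubber = ln(0.0174/0.0112)/(2πk) = 0.4406/(2π·0.187) = 0.3750 m·K/W
  R'_conv,out = 1/(2πr h) = 1/(2π·0.0174·14.6) = 0.6265 m·K/W
ΣR = 1.107 m·K/W
ΔT = Q'·ΣR = 46.5 × 1.107 = 51.48 K
Heat flows outward, so T_out = T_in − ΔT = 75.1 − 51.48 = 23.6 °C

T_out = 23.6 °C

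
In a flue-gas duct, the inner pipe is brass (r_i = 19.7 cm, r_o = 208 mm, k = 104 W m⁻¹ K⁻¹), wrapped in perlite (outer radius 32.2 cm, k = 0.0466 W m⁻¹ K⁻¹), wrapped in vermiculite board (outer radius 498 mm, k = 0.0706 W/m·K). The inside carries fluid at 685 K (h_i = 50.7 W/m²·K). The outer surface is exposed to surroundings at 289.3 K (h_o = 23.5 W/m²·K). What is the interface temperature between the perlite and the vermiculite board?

T = 447 K

Series thermal resistances, inner to outer:
  R'_conv,in = 1/(2πr h) = 1/(2π·0.197·50.7) = 0.01593 m·K/W
  R'_brass = ln(0.208/0.197)/(2πk) = 0.05433/(2π·104) = 8.315×10^-5 m·K/W
  R'_perlite = ln(0.322/0.208)/(2πk) = 0.4370/(2π·0.0466) = 1.493 m·K/W
  R'_vermiculite board = ln(0.498/0.322)/(2πk) = 0.4360/(2π·0.0706) = 0.9830 m·K/W
  R'_conv,out = 1/(2πr h) = 1/(2π·0.498·23.5) = 0.01360 m·K/W
ΣR = 0.01593 + 8.315×10^-5 + 1.493 + 0.9830 + 0.01360 = 2.506 m·K/W
Q' = ΔT/ΣR = (685 K − 289.3 K)/2.506 = 157.9 W/m
From the inner boundary to the perlite/vermiculite board interface, ΣR_partial = 1.509 m·K/W.
T_interface = T_in − Q'·ΣR_partial = 685 K − (157.9)(1.509) = 447 K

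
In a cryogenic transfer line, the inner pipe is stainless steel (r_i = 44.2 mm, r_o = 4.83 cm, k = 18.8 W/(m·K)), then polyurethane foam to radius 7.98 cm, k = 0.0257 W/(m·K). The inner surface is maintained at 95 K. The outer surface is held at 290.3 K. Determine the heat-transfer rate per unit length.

Q' = 62.8 W/m

Treat each layer as a resistance in series:
  R'_stainless steel = ln(0.0483/0.0442)/(2πk) = 0.08871/(2π·18.8) = 7.510×10^-4 m·K/W
  R'_polyurethane foam = ln(0.0798/0.0483)/(2πk) = 0.5021/(2π·0.0257) = 3.109 m·K/W
ΣR = 7.510×10^-4 + 3.109 = 3.110 m·K/W
Q' = ΔT/ΣR = (95 K − 290.3 K)/3.110 = -62.8 W/m
(Negative Q' ⇒ heat flows inward; heat gain = 62.8 W/m.)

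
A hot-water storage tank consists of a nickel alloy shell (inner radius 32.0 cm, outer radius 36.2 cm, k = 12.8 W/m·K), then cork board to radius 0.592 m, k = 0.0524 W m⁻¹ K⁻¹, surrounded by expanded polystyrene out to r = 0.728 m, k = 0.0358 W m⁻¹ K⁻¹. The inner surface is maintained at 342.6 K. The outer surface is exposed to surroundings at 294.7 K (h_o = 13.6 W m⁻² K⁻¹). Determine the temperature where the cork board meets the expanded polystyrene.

Resistance network (inner→outer):
  R_nickel alloy = (1/0.320 − 1/0.362)/(4πk) = 0.3626/(4π·12.8) = 0.002254 K/W
  R_cork board = (1/0.362 − 1/0.592)/(4πk) = 1.073/(4π·0.0524) = 1.630 K/W
  R_expanded polystyrene = (1/0.592 − 1/0.728)/(4πk) = 0.3156/(4π·0.0358) = 0.7014 K/W
  R_conv,out = 1/(4πr²h) = 1/(4π·0.728²·13.6) = 0.01104 K/W
ΣR = 0.002254 + 1.630 + 0.7014 + 0.01104 = 2.345 K/W
Q = ΔT/ΣR = (342.6 K − 294.7 K)/2.345 = 20.43 W
From the inner boundary to the cork board/expanded polystyrene interface, ΣR_partial = 1.632 K/W.
T_interface = T_in − Q·ΣR_partial = 342.6 K − (20.43)(1.632) = 309.3 K

T = 309.3 K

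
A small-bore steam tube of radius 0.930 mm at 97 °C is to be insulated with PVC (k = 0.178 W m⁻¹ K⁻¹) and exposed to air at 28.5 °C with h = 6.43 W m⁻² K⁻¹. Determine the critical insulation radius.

r_cr = 2.77 cm

For a cylinder, r_cr = k_ins/h = 0.178/6.43 = 0.0277 m = 2.77 cm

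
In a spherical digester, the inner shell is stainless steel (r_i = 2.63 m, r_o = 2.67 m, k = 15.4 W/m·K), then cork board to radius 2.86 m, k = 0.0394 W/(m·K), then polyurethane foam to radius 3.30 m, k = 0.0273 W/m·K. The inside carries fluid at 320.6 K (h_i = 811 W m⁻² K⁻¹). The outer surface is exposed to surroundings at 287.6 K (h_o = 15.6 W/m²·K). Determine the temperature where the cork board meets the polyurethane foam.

T = 311.7 K

Resistance network (inner→outer):
  R_conv,in = 1/(4πr²h) = 1/(4π·2.63²·811) = 1.419×10^-5 K/W
  R_stainless steel = (1/2.63 − 1/2.67)/(4πk) = 0.005696/(4π·15.4) = 2.943×10^-5 K/W
  R_cork board = (1/2.67 − 1/2.86)/(4πk) = 0.02488/(4π·0.0394) = 0.05025 K/W
  R_polyurethane foam = (1/2.86 − 1/3.30)/(4πk) = 0.04662/(4π·0.0273) = 0.1359 K/W
  R_conv,out = 1/(4πr²h) = 1/(4π·3.30²·15.6) = 4.684×10^-4 K/W
ΣR = 1.419×10^-5 + 2.943×10^-5 + 0.05025 + 0.1359 + 4.684×10^-4 = 0.1867 K/W
Q = ΔT/ΣR = (320.6 K − 287.6 K)/0.1867 = 176.8 W
From the inner boundary to the cork board/polyurethane foam interface, ΣR_partial = 0.05029 K/W.
T_interface = T_in − Q·ΣR_partial = 320.6 K − (176.8)(0.05029) = 311.7 K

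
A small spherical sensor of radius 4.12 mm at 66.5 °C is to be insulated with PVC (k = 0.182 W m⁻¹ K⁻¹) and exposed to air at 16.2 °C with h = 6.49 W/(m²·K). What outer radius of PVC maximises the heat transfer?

r_cr = 5.61 cm

For a sphere, r_cr = 2k_ins/h = 2·0.182/6.49 = 0.0561 m = 5.61 cm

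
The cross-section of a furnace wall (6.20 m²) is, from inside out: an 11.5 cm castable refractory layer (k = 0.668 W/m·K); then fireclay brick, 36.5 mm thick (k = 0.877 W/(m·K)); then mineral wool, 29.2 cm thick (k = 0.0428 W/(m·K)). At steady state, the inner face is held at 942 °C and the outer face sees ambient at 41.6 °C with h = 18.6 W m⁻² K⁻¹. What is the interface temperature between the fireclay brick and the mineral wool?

T = 915 °C

Treat each layer as a resistance in series:
  R_castable refractory = L/(kA) = 0.115/(0.668·6.20) = 0.02777 K/W
  R_fireclay brick = L/(kA) = 0.0365/(0.877·6.20) = 0.006713 K/W
  R_mineral wool = L/(kA) = 0.292/(0.0428·6.20) = 1.100 K/W
  R_conv,out = 1/(hA) = 1/(18.6·6.20) = 0.008672 K/W
ΣR = 0.02777 + 0.006713 + 1.100 + 0.008672 = 1.143 K/W
Q = ΔT/ΣR = (942 °C − 41.6 °C)/1.143 = 787.8 W
From the inner boundary to the fireclay brick/mineral wool interface, ΣR_partial = 0.03448 K/W.
T_interface = T_in − Q·ΣR_partial = 942 °C − (787.8)(0.03448) = 915 °C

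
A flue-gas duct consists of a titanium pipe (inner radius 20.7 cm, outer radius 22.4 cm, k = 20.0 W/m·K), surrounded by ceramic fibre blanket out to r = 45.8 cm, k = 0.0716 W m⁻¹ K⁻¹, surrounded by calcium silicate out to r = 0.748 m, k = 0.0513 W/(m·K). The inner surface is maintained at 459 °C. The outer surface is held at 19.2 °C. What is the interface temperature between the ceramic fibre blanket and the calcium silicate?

T = 234 °C

Treat each layer as a resistance in series:
  R'_titanium = ln(0.224/0.207)/(2πk) = 0.07893/(2π·20.0) = 6.281×10^-4 m·K/W
  R'_ceramic fibre blanket = ln(0.458/0.224)/(2πk) = 0.7152/(2π·0.0716) = 1.590 m·K/W
  R'_calcium silicate = ln(0.748/0.458)/(2πk) = 0.4905/(2π·0.0513) = 1.522 m·K/W
ΣR = 6.281×10^-4 + 1.590 + 1.522 = 3.113 m·K/W
Q' = ΔT/ΣR = (459 °C − 19.2 °C)/3.113 = 141.3 W/m
From the inner boundary to the ceramic fibre blanket/calcium silicate interface, ΣR_partial = 1.591 m·K/W.
T_interface = T_in − Q'·ΣR_partial = 459 °C − (141.3)(1.591) = 234 °C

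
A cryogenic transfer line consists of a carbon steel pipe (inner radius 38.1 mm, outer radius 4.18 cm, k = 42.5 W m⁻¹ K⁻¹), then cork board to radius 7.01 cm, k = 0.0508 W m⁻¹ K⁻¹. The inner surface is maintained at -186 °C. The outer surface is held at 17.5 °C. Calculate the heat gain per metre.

Q' = 126 W/m

Resistance network (inner→outer):
  R'_carbon steel = ln(0.0418/0.0381)/(2πk) = 0.09268/(2π·42.5) = 3.471×10^-4 m·K/W
  R'_cork board = ln(0.0701/0.0418)/(2πk) = 0.5170/(2π·0.0508) = 1.620 m·K/W
ΣR = 3.471×10^-4 + 1.620 = 1.620 m·K/W
Q' = ΔT/ΣR = (-186 °C − 17.5 °C)/1.620 = -126 W/m
(Negative Q' ⇒ heat flows inward; heat gain = 126 W/m.)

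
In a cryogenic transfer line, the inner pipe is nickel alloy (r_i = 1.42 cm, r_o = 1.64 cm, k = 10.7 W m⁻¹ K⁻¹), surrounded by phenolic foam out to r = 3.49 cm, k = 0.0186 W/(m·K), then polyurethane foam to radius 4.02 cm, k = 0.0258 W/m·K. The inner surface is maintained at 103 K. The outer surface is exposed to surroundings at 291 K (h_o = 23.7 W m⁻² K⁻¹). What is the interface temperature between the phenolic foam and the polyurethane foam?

T = 265.0 K

Treat each layer as a resistance in series:
  R'_nickel alloy = ln(0.0164/0.0142)/(2πk) = 0.1440/(2π·10.7) = 0.002142 m·K/W
  R'_phenolic foam = ln(0.0349/0.0164)/(2πk) = 0.7552/(2π·0.0186) = 6.462 m·K/W
  R'_polyurethane foam = ln(0.0402/0.0349)/(2πk) = 0.1414/(2π·0.0258) = 0.8721 m·K/W
  R'_conv,out = 1/(2πr h) = 1/(2π·0.0402·23.7) = 0.1670 m·K/W
ΣR = 0.002142 + 6.462 + 0.8721 + 0.1670 = 7.503 m·K/W
Q' = ΔT/ΣR = (103 K − 291 K)/7.503 = -25.06 W/m
From the inner boundary to the phenolic foam/polyurethane foam interface, ΣR_partial = 6.464 m·K/W.
T_interface = T_in − Q'·ΣR_partial = 103 K − (-25.06)(6.464) = 265.0 K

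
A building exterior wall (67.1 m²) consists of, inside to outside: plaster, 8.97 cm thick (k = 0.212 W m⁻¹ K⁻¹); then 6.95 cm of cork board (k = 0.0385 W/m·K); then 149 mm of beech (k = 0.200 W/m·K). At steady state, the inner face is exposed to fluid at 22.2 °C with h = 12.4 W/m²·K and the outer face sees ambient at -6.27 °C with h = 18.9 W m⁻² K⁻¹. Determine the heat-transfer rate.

Q = 615 W

Resistance network (inner→outer):
  R_conv,in = 1/(hA) = 1/(12.4·67.1) = 0.001202 K/W
  R_plaster = L/(kA) = 0.0897/(0.212·67.1) = 0.006306 K/W
  R_cork board = L/(kA) = 0.0695/(0.0385·67.1) = 0.02690 K/W
  R_beech = L/(kA) = 0.149/(0.200·67.1) = 0.01110 K/W
  R_conv,out = 1/(hA) = 1/(18.9·67.1) = 7.885×10^-4 K/W
ΣR = 0.001202 + 0.006306 + 0.02690 + 0.01110 + 7.885×10^-4 = 0.04630 K/W
Q = ΔT/ΣR = (22.2 °C − -6.27 °C)/0.04630 = 615 W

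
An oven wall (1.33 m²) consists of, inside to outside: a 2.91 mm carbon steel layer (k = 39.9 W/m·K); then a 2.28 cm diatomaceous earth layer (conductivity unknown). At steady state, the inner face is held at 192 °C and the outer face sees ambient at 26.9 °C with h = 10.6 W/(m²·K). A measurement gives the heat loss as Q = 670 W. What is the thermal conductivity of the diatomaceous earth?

k = 0.0977 W/m·K

ΣR = ΔT/Q = |192 − 26.9|/670 = 0.2464 K/W
Known resistances:
  R_carbon steel = L/(kA) = 0.00291/(39.9·1.33) = 5.484×10^-5 K/W
  R_conv,out = 1/(hA) = 1/(10.6·1.33) = 0.07093 K/W
R_diatomaceous earth = ΣR − ΣR_known = 0.2464 − 0.07098 = 0.1754 K/W
L/(kA) = 0.1754 ⇒ k = 0.0228/(0.1754·1.33) = 0.0977 W/m·K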